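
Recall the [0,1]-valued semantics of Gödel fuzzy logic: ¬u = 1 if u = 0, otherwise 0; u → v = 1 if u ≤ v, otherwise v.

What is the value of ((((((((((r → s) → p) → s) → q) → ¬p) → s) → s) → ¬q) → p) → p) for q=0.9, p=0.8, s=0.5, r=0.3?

(r → s): 0.3 ≤ 0.5, so result = 1
((r → s) → p): 1 > 0.8, so result = 0.8
(((r → s) → p) → s): 0.8 > 0.5, so result = 0.5
((((r → s) → p) → s) → q): 0.5 ≤ 0.9, so result = 1
¬p: Gödel ¬ of 0.8 = 0 (operand ≠ 0)
(((((r → s) → p) → s) → q) → ¬p): 1 > 0, so result = 0
((((((r → s) → p) → s) → q) → ¬p) → s): 0 ≤ 0.5, so result = 1
(((((((r → s) → p) → s) → q) → ¬p) → s) → s): 1 > 0.5, so result = 0.5
¬q: Gödel ¬ of 0.9 = 0 (operand ≠ 0)
((((((((r → s) → p) → s) → q) → ¬p) → s) → s) → ¬q): 0.5 > 0, so result = 0
(((((((((r → s) → p) → s) → q) → ¬p) → s) → s) → ¬q) → p): 0 ≤ 0.8, so result = 1
((((((((((r → s) → p) → s) → q) → ¬p) → s) → s) → ¬q) → p) → p): 1 > 0.8, so result = 0.8

0.80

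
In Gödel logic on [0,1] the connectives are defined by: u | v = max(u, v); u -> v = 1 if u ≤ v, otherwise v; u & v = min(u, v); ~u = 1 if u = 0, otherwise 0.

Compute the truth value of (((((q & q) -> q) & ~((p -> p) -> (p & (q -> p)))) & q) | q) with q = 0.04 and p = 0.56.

(q & q) = min(0.04, 0.04) = 0.04
((q & q) -> q): 0.04 ≤ 0.04, so result = 1
(p -> p): 0.56 ≤ 0.56, so result = 1
(q -> p): 0.04 ≤ 0.56, so result = 1
(p & (q -> p)) = min(0.56, 1) = 0.56
((p -> p) -> (p & (q -> p))): 1 > 0.56, so result = 0.56
~((p -> p) -> (p & (q -> p))): Gödel ¬ of 0.56 = 0 (operand ≠ 0)
(((q & q) -> q) & ~((p -> p) -> (p & (q -> p)))) = min(1, 0) = 0
((((q & q) -> q) & ~((p -> p) -> (p & (q -> p)))) & q) = min(0, 0.04) = 0
(((((q & q) -> q) & ~((p -> p) -> (p & (q -> p)))) & q) | q) = max(0, 0.04) = 0.04

0.04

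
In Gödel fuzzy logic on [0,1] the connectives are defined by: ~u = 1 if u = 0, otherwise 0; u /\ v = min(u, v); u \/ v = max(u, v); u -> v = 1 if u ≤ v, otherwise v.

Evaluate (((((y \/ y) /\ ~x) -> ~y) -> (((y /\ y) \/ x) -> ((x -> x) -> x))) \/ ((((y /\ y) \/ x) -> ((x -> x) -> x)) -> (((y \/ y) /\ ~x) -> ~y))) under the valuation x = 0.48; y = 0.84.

1.00

(y \/ y) = max(0.84, 0.84) = 0.84
~x: Gödel ¬ of 0.48 = 0 (operand ≠ 0)
((y \/ y) /\ ~x) = min(0.84, 0) = 0
~y: Gödel ¬ of 0.84 = 0 (operand ≠ 0)
(((y \/ y) /\ ~x) -> ~y): 0 ≤ 0, so result = 1
(y /\ y) = min(0.84, 0.84) = 0.84
((y /\ y) \/ x) = max(0.84, 0.48) = 0.84
(x -> x): 0.48 ≤ 0.48, so result = 1
((x -> x) -> x): 1 > 0.48, so result = 0.48
(((y /\ y) \/ x) -> ((x -> x) -> x)): 0.84 > 0.48, so result = 0.48
((((y \/ y) /\ ~x) -> ~y) -> (((y /\ y) \/ x) -> ((x -> x) -> x))): 1 > 0.48, so result = 0.48
(y /\ y) = min(0.84, 0.84) = 0.84
((y /\ y) \/ x) = max(0.84, 0.48) = 0.84
(x -> x): 0.48 ≤ 0.48, so result = 1
((x -> x) -> x): 1 > 0.48, so result = 0.48
(((y /\ y) \/ x) -> ((x -> x) -> x)): 0.84 > 0.48, so result = 0.48
(y \/ y) = max(0.84, 0.84) = 0.84
~x: Gödel ¬ of 0.48 = 0 (operand ≠ 0)
((y \/ y) /\ ~x) = min(0.84, 0) = 0
~y: Gödel ¬ of 0.84 = 0 (operand ≠ 0)
(((y \/ y) /\ ~x) -> ~y): 0 ≤ 0, so result = 1
((((y /\ y) \/ x) -> ((x -> x) -> x)) -> (((y \/ y) /\ ~x) -> ~y)): 0.48 ≤ 1, so result = 1
(((((y \/ y) /\ ~x) -> ~y) -> (((y /\ y) \/ x) -> ((x -> x) -> x))) \/ ((((y /\ y) \/ x) -> ((x -> x) -> x)) -> (((y \/ y) /\ ~x) -> ~y))) = max(0.48, 1) = 1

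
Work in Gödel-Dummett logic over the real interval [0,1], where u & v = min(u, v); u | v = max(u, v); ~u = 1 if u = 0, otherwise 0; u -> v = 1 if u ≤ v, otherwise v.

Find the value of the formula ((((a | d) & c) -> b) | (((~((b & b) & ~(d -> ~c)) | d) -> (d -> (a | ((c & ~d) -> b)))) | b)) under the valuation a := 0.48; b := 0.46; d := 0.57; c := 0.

1.00

(a | d) = max(0.48, 0.57) = 0.57
((a | d) & c) = min(0.57, 0) = 0
(((a | d) & c) -> b): 0 ≤ 0.46, so result = 1
(b & b) = min(0.46, 0.46) = 0.46
~c: Gödel ¬ of 0 = 1 (operand is 0)
(d -> ~c): 0.57 ≤ 1, so result = 1
~(d -> ~c): Gödel ¬ of 1 = 0 (operand ≠ 0)
((b & b) & ~(d -> ~c)) = min(0.46, 0) = 0
~((b & b) & ~(d -> ~c)): Gödel ¬ of 0 = 1 (operand is 0)
(~((b & b) & ~(d -> ~c)) | d) = max(1, 0.57) = 1
~d: Gödel ¬ of 0.57 = 0 (operand ≠ 0)
(c & ~d) = min(0, 0) = 0
((c & ~d) -> b): 0 ≤ 0.46, so result = 1
(a | ((c & ~d) -> b)) = max(0.48, 1) = 1
(d -> (a | ((c & ~d) -> b))): 0.57 ≤ 1, so result = 1
((~((b & b) & ~(d -> ~c)) | d) -> (d -> (a | ((c & ~d) -> b)))): 1 ≤ 1, so result = 1
(((~((b & b) & ~(d -> ~c)) | d) -> (d -> (a | ((c & ~d) -> b)))) | b) = max(1, 0.46) = 1
((((a | d) & c) -> b) | (((~((b & b) & ~(d -> ~c)) | d) -> (d -> (a | ((c & ~d) -> b)))) | b)) = max(1, 1) = 1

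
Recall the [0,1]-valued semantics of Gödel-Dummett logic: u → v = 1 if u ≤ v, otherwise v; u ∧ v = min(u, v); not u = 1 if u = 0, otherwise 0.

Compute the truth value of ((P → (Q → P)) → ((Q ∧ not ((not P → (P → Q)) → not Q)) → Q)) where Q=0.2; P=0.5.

(Q → P): 0.2 ≤ 0.5, so result = 1
(P → (Q → P)): 0.5 ≤ 1, so result = 1
not P: Gödel ¬ of 0.5 = 0 (operand ≠ 0)
(P → Q): 0.5 > 0.2, so result = 0.2
(not P → (P → Q)): 0 ≤ 0.2, so result = 1
not Q: Gödel ¬ of 0.2 = 0 (operand ≠ 0)
((not P → (P → Q)) → not Q): 1 > 0, so result = 0
not ((not P → (P → Q)) → not Q): Gödel ¬ of 0 = 1 (operand is 0)
(Q ∧ not ((not P → (P → Q)) → not Q)) = min(0.2, 1) = 0.2
((Q ∧ not ((not P → (P → Q)) → not Q)) → Q): 0.2 ≤ 0.2, so result = 1
((P → (Q → P)) → ((Q ∧ not ((not P → (P → Q)) → not Q)) → Q)): 1 ≤ 1, so result = 1

1.00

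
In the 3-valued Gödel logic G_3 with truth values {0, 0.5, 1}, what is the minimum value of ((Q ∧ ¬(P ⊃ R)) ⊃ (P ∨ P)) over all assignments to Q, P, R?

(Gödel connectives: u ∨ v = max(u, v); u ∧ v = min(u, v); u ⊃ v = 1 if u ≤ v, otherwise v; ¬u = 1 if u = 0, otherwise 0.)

The minimum is attained at Q = 1, P = 0.5, R = 0:
  (P ⊃ R): 0.5 > 0, so result = 0
  ¬(P ⊃ R): Gödel ¬ of 0 = 1 (operand is 0)
  (Q ∧ ¬(P ⊃ R)) = min(1, 1) = 1
  (P ∨ P) = max(0.5, 0.5) = 0.5
  ((Q ∧ ¬(P ⊃ R)) ⊃ (P ∨ P)): 1 > 0.5, so result = 0.5
Checking all 27 assignments confirms none give a value below 0.50.

0.50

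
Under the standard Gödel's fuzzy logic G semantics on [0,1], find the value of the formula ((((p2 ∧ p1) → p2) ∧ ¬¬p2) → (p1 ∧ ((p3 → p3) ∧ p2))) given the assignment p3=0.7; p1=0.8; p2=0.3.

(p2 ∧ p1) = min(0.3, 0.8) = 0.3
((p2 ∧ p1) → p2): 0.3 ≤ 0.3, so result = 1
¬p2: Gödel ¬ of 0.3 = 0 (operand ≠ 0)
¬¬p2: Gödel ¬ of 0 = 1 (operand is 0)
(((p2 ∧ p1) → p2) ∧ ¬¬p2) = min(1, 1) = 1
(p3 → p3): 0.7 ≤ 0.7, so result = 1
((p3 → p3) ∧ p2) = min(1, 0.3) = 0.3
(p1 ∧ ((p3 → p3) ∧ p2)) = min(0.8, 0.3) = 0.3
((((p2 ∧ p1) → p2) ∧ ¬¬p2) → (p1 ∧ ((p3 → p3) ∧ p2))): 1 > 0.3, so result = 0.3

0.30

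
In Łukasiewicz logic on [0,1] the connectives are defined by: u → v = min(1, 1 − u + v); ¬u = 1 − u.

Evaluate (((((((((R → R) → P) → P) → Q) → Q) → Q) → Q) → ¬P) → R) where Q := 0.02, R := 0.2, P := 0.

0.20

(R → R): min(1, 1 − 0.2 + 0.2) = 1
((R → R) → P): min(1, 1 − 1 + 0) = 0
(((R → R) → P) → P): min(1, 1 − 0 + 0) = 1
((((R → R) → P) → P) → Q): min(1, 1 − 1 + 0.02) = 0.02
(((((R → R) → P) → P) → Q) → Q): min(1, 1 − 0.02 + 0.02) = 1
((((((R → R) → P) → P) → Q) → Q) → Q): min(1, 1 − 1 + 0.02) = 0.02
(((((((R → R) → P) → P) → Q) → Q) → Q) → Q): min(1, 1 − 0.02 + 0.02) = 1
¬P: Łukasiewicz ¬ gives 1 − 0 = 1
((((((((R → R) → P) → P) → Q) → Q) → Q) → Q) → ¬P): min(1, 1 − 1 + 1) = 1
(((((((((R → R) → P) → P) → Q) → Q) → Q) → Q) → ¬P) → R): min(1, 1 − 1 + 0.2) = 0.2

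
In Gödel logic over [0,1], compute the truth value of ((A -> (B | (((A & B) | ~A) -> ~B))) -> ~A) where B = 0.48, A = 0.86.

0.00

(A & B) = min(0.86, 0.48) = 0.48
~A: Gödel ¬ of 0.86 = 0 (operand ≠ 0)
((A & B) | ~A) = max(0.48, 0) = 0.48
~B: Gödel ¬ of 0.48 = 0 (operand ≠ 0)
(((A & B) | ~A) -> ~B): 0.48 > 0, so result = 0
(B | (((A & B) | ~A) -> ~B)) = max(0.48, 0) = 0.48
(A -> (B | (((A & B) | ~A) -> ~B))): 0.86 > 0.48, so result = 0.48
~A: Gödel ¬ of 0.86 = 0 (operand ≠ 0)
((A -> (B | (((A & B) | ~A) -> ~B))) -> ~A): 0.48 > 0, so result = 0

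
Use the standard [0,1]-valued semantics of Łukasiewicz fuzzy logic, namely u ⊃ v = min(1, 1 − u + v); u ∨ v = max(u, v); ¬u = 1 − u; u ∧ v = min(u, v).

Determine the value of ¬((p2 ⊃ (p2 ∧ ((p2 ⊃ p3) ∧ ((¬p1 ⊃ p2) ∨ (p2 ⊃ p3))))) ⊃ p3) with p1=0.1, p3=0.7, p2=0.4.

(p2 ⊃ p3): min(1, 1 − 0.4 + 0.7) = 1
¬p1: Łukasiewicz ¬ gives 1 − 0.1 = 0.9
(¬p1 ⊃ p2): min(1, 1 − 0.9 + 0.4) = 0.5
(p2 ⊃ p3): min(1, 1 − 0.4 + 0.7) = 1
((¬p1 ⊃ p2) ∨ (p2 ⊃ p3)) = max(0.5, 1) = 1
((p2 ⊃ p3) ∧ ((¬p1 ⊃ p2) ∨ (p2 ⊃ p3))) = min(1, 1) = 1
(p2 ∧ ((p2 ⊃ p3) ∧ ((¬p1 ⊃ p2) ∨ (p2 ⊃ p3)))) = min(0.4, 1) = 0.4
(p2 ⊃ (p2 ∧ ((p2 ⊃ p3) ∧ ((¬p1 ⊃ p2) ∨ (p2 ⊃ p3))))): min(1, 1 − 0.4 + 0.4) = 1
((p2 ⊃ (p2 ∧ ((p2 ⊃ p3) ∧ ((¬p1 ⊃ p2) ∨ (p2 ⊃ p3))))) ⊃ p3): min(1, 1 − 1 + 0.7) = 0.7
¬((p2 ⊃ (p2 ∧ ((p2 ⊃ p3) ∧ ((¬p1 ⊃ p2) ∨ (p2 ⊃ p3))))) ⊃ p3): Łukasiewicz ¬ gives 1 − 0.7 = 0.3

0.30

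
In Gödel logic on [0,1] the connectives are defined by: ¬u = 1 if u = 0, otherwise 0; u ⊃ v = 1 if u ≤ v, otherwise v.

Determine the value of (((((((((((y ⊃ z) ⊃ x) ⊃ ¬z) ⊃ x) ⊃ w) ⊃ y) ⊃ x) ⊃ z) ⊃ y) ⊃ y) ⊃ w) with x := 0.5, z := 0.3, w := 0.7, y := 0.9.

(y ⊃ z): 0.9 > 0.3, so result = 0.3
((y ⊃ z) ⊃ x): 0.3 ≤ 0.5, so result = 1
¬z: Gödel ¬ of 0.3 = 0 (operand ≠ 0)
(((y ⊃ z) ⊃ x) ⊃ ¬z): 1 > 0, so result = 0
((((y ⊃ z) ⊃ x) ⊃ ¬z) ⊃ x): 0 ≤ 0.5, so result = 1
(((((y ⊃ z) ⊃ x) ⊃ ¬z) ⊃ x) ⊃ w): 1 > 0.7, so result = 0.7
((((((y ⊃ z) ⊃ x) ⊃ ¬z) ⊃ x) ⊃ w) ⊃ y): 0.7 ≤ 0.9, so result = 1
(((((((y ⊃ z) ⊃ x) ⊃ ¬z) ⊃ x) ⊃ w) ⊃ y) ⊃ x): 1 > 0.5, so result = 0.5
((((((((y ⊃ z) ⊃ x) ⊃ ¬z) ⊃ x) ⊃ w) ⊃ y) ⊃ x) ⊃ z): 0.5 > 0.3, so result = 0.3
(((((((((y ⊃ z) ⊃ x) ⊃ ¬z) ⊃ x) ⊃ w) ⊃ y) ⊃ x) ⊃ z) ⊃ y): 0.3 ≤ 0.9, so result = 1
((((((((((y ⊃ z) ⊃ x) ⊃ ¬z) ⊃ x) ⊃ w) ⊃ y) ⊃ x) ⊃ z) ⊃ y) ⊃ y): 1 > 0.9, so result = 0.9
(((((((((((y ⊃ z) ⊃ x) ⊃ ¬z) ⊃ x) ⊃ w) ⊃ y) ⊃ x) ⊃ z) ⊃ y) ⊃ y) ⊃ w): 0.9 > 0.7, so result = 0.7

0.70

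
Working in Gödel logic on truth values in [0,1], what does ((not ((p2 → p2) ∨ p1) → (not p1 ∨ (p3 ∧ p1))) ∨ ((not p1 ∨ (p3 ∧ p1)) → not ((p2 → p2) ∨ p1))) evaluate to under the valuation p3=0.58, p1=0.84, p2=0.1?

1.00

(p2 → p2): 0.1 ≤ 0.1, so result = 1
((p2 → p2) ∨ p1) = max(1, 0.84) = 1
not ((p2 → p2) ∨ p1): Gödel ¬ of 1 = 0 (operand ≠ 0)
not p1: Gödel ¬ of 0.84 = 0 (operand ≠ 0)
(p3 ∧ p1) = min(0.58, 0.84) = 0.58
(not p1 ∨ (p3 ∧ p1)) = max(0, 0.58) = 0.58
(not ((p2 → p2) ∨ p1) → (not p1 ∨ (p3 ∧ p1))): 0 ≤ 0.58, so result = 1
not p1: Gödel ¬ of 0.84 = 0 (operand ≠ 0)
(p3 ∧ p1) = min(0.58, 0.84) = 0.58
(not p1 ∨ (p3 ∧ p1)) = max(0, 0.58) = 0.58
(p2 → p2): 0.1 ≤ 0.1, so result = 1
((p2 → p2) ∨ p1) = max(1, 0.84) = 1
not ((p2 → p2) ∨ p1): Gödel ¬ of 1 = 0 (operand ≠ 0)
((not p1 ∨ (p3 ∧ p1)) → not ((p2 → p2) ∨ p1)): 0.58 > 0, so result = 0
((not ((p2 → p2) ∨ p1) → (not p1 ∨ (p3 ∧ p1))) ∨ ((not p1 ∨ (p3 ∧ p1)) → not ((p2 → p2) ∨ p1))) = max(1, 0) = 1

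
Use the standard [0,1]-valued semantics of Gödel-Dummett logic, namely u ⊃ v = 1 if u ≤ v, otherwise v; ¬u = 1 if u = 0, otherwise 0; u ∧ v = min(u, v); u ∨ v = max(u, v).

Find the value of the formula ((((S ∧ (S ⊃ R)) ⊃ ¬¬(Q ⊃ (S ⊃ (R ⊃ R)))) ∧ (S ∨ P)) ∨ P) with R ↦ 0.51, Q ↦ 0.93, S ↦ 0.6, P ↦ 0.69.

(S ⊃ R): 0.6 > 0.51, so result = 0.51
(S ∧ (S ⊃ R)) = min(0.6, 0.51) = 0.51
(R ⊃ R): 0.51 ≤ 0.51, so result = 1
(S ⊃ (R ⊃ R)): 0.6 ≤ 1, so result = 1
(Q ⊃ (S ⊃ (R ⊃ R))): 0.93 ≤ 1, so result = 1
¬(Q ⊃ (S ⊃ (R ⊃ R))): Gödel ¬ of 1 = 0 (operand ≠ 0)
¬¬(Q ⊃ (S ⊃ (R ⊃ R))): Gödel ¬ of 0 = 1 (operand is 0)
((S ∧ (S ⊃ R)) ⊃ ¬¬(Q ⊃ (S ⊃ (R ⊃ R)))): 0.51 ≤ 1, so result = 1
(S ∨ P) = max(0.6, 0.69) = 0.69
(((S ∧ (S ⊃ R)) ⊃ ¬¬(Q ⊃ (S ⊃ (R ⊃ R)))) ∧ (S ∨ P)) = min(1, 0.69) = 0.69
((((S ∧ (S ⊃ R)) ⊃ ¬¬(Q ⊃ (S ⊃ (R ⊃ R)))) ∧ (S ∨ P)) ∨ P) = max(0.69, 0.69) = 0.69

0.69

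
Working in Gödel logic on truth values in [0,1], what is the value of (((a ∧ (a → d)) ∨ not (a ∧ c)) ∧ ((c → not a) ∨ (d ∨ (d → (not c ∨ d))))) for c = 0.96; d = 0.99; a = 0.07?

0.07

(a → d): 0.07 ≤ 0.99, so result = 1
(a ∧ (a → d)) = min(0.07, 1) = 0.07
(a ∧ c) = min(0.07, 0.96) = 0.07
not (a ∧ c): Gödel ¬ of 0.07 = 0 (operand ≠ 0)
((a ∧ (a → d)) ∨ not (a ∧ c)) = max(0.07, 0) = 0.07
not a: Gödel ¬ of 0.07 = 0 (operand ≠ 0)
(c → not a): 0.96 > 0, so result = 0
not c: Gödel ¬ of 0.96 = 0 (operand ≠ 0)
(not c ∨ d) = max(0, 0.99) = 0.99
(d → (not c ∨ d)): 0.99 ≤ 0.99, so result = 1
(d ∨ (d → (not c ∨ d))) = max(0.99, 1) = 1
((c → not a) ∨ (d ∨ (d → (not c ∨ d)))) = max(0, 1) = 1
(((a ∧ (a → d)) ∨ not (a ∧ c)) ∧ ((c → not a) ∨ (d ∨ (d → (not c ∨ d))))) = min(0.07, 1) = 0.07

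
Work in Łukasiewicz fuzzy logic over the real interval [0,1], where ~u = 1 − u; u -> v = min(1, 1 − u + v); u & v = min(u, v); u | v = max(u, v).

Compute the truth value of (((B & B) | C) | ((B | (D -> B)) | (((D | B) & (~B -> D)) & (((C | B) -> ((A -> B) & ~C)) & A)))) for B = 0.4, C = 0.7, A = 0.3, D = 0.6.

(B & B) = min(0.4, 0.4) = 0.4
((B & B) | C) = max(0.4, 0.7) = 0.7
(D -> B): min(1, 1 − 0.6 + 0.4) = 0.8
(B | (D -> B)) = max(0.4, 0.8) = 0.8
(D | B) = max(0.6, 0.4) = 0.6
~B: Łukasiewicz ¬ gives 1 − 0.4 = 0.6
(~B -> D): min(1, 1 − 0.6 + 0.6) = 1
((D | B) & (~B -> D)) = min(0.6, 1) = 0.6
(C | B) = max(0.7, 0.4) = 0.7
(A -> B): min(1, 1 − 0.3 + 0.4) = 1
~C: Łukasiewicz ¬ gives 1 − 0.7 = 0.3
((A -> B) & ~C) = min(1, 0.3) = 0.3
((C | B) -> ((A -> B) & ~C)): min(1, 1 − 0.7 + 0.3) = 0.6
(((C | B) -> ((A -> B) & ~C)) & A) = min(0.6, 0.3) = 0.3
(((D | B) & (~B -> D)) & (((C | B) -> ((A -> B) & ~C)) & A)) = min(0.6, 0.3) = 0.3
((B | (D -> B)) | (((D | B) & (~B -> D)) & (((C | B) -> ((A -> B) & ~C)) & A))) = max(0.8, 0.3) = 0.8
(((B & B) | C) | ((B | (D -> B)) | (((D | B) & (~B -> D)) & (((C | B) -> ((A -> B) & ~C)) & A)))) = max(0.7, 0.8) = 0.8

0.80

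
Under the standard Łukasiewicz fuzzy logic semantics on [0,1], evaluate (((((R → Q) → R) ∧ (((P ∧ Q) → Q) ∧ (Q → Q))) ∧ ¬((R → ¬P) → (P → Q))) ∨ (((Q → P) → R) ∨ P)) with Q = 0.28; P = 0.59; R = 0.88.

(R → Q): min(1, 1 − 0.88 + 0.28) = 0.4
((R → Q) → R): min(1, 1 − 0.4 + 0.88) = 1
(P ∧ Q) = min(0.59, 0.28) = 0.28
((P ∧ Q) → Q): min(1, 1 − 0.28 + 0.28) = 1
(Q → Q): min(1, 1 − 0.28 + 0.28) = 1
(((P ∧ Q) → Q) ∧ (Q → Q)) = min(1, 1) = 1
(((R → Q) → R) ∧ (((P ∧ Q) → Q) ∧ (Q → Q))) = min(1, 1) = 1
¬P: Łukasiewicz ¬ gives 1 − 0.59 = 0.41
(R → ¬P): min(1, 1 − 0.88 + 0.41) = 0.53
(P → Q): min(1, 1 − 0.59 + 0.28) = 0.69
((R → ¬P) → (P → Q)): min(1, 1 − 0.53 + 0.69) = 1
¬((R → ¬P) → (P → Q)): Łukasiewicz ¬ gives 1 − 1 = 0
((((R → Q) → R) ∧ (((P ∧ Q) → Q) ∧ (Q → Q))) ∧ ¬((R → ¬P) → (P → Q))) = min(1, 0) = 0
(Q → P): min(1, 1 − 0.28 + 0.59) = 1
((Q → P) → R): min(1, 1 − 1 + 0.88) = 0.88
(((Q → P) → R) ∨ P) = max(0.88, 0.59) = 0.88
(((((R → Q) → R) ∧ (((P ∧ Q) → Q) ∧ (Q → Q))) ∧ ¬((R → ¬P) → (P → Q))) ∨ (((Q → P) → R) ∨ P)) = max(0, 0.88) = 0.88

0.88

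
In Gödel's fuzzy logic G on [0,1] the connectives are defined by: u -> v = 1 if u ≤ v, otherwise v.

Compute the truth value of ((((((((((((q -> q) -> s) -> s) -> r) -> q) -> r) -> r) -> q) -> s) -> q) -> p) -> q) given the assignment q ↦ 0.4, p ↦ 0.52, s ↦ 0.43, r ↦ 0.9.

0.40

(q -> q): 0.4 ≤ 0.4, so result = 1
((q -> q) -> s): 1 > 0.43, so result = 0.43
(((q -> q) -> s) -> s): 0.43 ≤ 0.43, so result = 1
((((q -> q) -> s) -> s) -> r): 1 > 0.9, so result = 0.9
(((((q -> q) -> s) -> s) -> r) -> q): 0.9 > 0.4, so result = 0.4
((((((q -> q) -> s) -> s) -> r) -> q) -> r): 0.4 ≤ 0.9, so result = 1
(((((((q -> q) -> s) -> s) -> r) -> q) -> r) -> r): 1 > 0.9, so result = 0.9
((((((((q -> q) -> s) -> s) -> r) -> q) -> r) -> r) -> q): 0.9 > 0.4, so result = 0.4
(((((((((q -> q) -> s) -> s) -> r) -> q) -> r) -> r) -> q) -> s): 0.4 ≤ 0.43, so result = 1
((((((((((q -> q) -> s) -> s) -> r) -> q) -> r) -> r) -> q) -> s) -> q): 1 > 0.4, so result = 0.4
(((((((((((q -> q) -> s) -> s) -> r) -> q) -> r) -> r) -> q) -> s) -> q) -> p): 0.4 ≤ 0.52, so result = 1
((((((((((((q -> q) -> s) -> s) -> r) -> q) -> r) -> r) -> q) -> s) -> q) -> p) -> q): 1 > 0.4, so result = 0.4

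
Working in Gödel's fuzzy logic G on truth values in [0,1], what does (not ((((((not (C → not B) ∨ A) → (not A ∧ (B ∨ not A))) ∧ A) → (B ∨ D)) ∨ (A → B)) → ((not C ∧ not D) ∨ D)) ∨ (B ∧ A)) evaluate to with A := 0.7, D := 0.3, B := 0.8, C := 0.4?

not B: Gödel ¬ of 0.8 = 0 (operand ≠ 0)
(C → not B): 0.4 > 0, so result = 0
not (C → not B): Gödel ¬ of 0 = 1 (operand is 0)
(not (C → not B) ∨ A) = max(1, 0.7) = 1
not A: Gödel ¬ of 0.7 = 0 (operand ≠ 0)
not A: Gödel ¬ of 0.7 = 0 (operand ≠ 0)
(B ∨ not A) = max(0.8, 0) = 0.8
(not A ∧ (B ∨ not A)) = min(0, 0.8) = 0
((not (C → not B) ∨ A) → (not A ∧ (B ∨ not A))): 1 > 0, so result = 0
(((not (C → not B) ∨ A) → (not A ∧ (B ∨ not A))) ∧ A) = min(0, 0.7) = 0
(B ∨ D) = max(0.8, 0.3) = 0.8
((((not (C → not B) ∨ A) → (not A ∧ (B ∨ not A))) ∧ A) → (B ∨ D)): 0 ≤ 0.8, so result = 1
(A → B): 0.7 ≤ 0.8, so result = 1
(((((not (C → not B) ∨ A) → (not A ∧ (B ∨ not A))) ∧ A) → (B ∨ D)) ∨ (A → B)) = max(1, 1) = 1
not C: Gödel ¬ of 0.4 = 0 (operand ≠ 0)
not D: Gödel ¬ of 0.3 = 0 (operand ≠ 0)
(not C ∧ not D) = min(0, 0) = 0
((not C ∧ not D) ∨ D) = max(0, 0.3) = 0.3
((((((not (C → not B) ∨ A) → (not A ∧ (B ∨ not A))) ∧ A) → (B ∨ D)) ∨ (A → B)) → ((not C ∧ not D) ∨ D)): 1 > 0.3, so result = 0.3
not ((((((not (C → not B) ∨ A) → (not A ∧ (B ∨ not A))) ∧ A) → (B ∨ D)) ∨ (A → B)) → ((not C ∧ not D) ∨ D)): Gödel ¬ of 0.3 = 0 (operand ≠ 0)
(B ∧ A) = min(0.8, 0.7) = 0.7
(not ((((((not (C → not B) ∨ A) → (not A ∧ (B ∨ not A))) ∧ A) → (B ∨ D)) ∨ (A → B)) → ((not C ∧ not D) ∨ D)) ∨ (B ∧ A)) = max(0, 0.7) = 0.7

0.70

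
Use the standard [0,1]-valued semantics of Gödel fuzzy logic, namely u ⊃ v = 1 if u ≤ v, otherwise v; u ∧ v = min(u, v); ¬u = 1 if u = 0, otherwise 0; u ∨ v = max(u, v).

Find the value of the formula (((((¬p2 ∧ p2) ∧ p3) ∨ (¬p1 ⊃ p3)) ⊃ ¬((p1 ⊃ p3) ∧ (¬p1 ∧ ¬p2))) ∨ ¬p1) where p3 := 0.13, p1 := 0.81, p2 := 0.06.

¬p2: Gödel ¬ of 0.06 = 0 (operand ≠ 0)
(¬p2 ∧ p2) = min(0, 0.06) = 0
((¬p2 ∧ p2) ∧ p3) = min(0, 0.13) = 0
¬p1: Gödel ¬ of 0.81 = 0 (operand ≠ 0)
(¬p1 ⊃ p3): 0 ≤ 0.13, so result = 1
(((¬p2 ∧ p2) ∧ p3) ∨ (¬p1 ⊃ p3)) = max(0, 1) = 1
(p1 ⊃ p3): 0.81 > 0.13, so result = 0.13
¬p1: Gödel ¬ of 0.81 = 0 (operand ≠ 0)
¬p2: Gödel ¬ of 0.06 = 0 (operand ≠ 0)
(¬p1 ∧ ¬p2) = min(0, 0) = 0
((p1 ⊃ p3) ∧ (¬p1 ∧ ¬p2)) = min(0.13, 0) = 0
¬((p1 ⊃ p3) ∧ (¬p1 ∧ ¬p2)): Gödel ¬ of 0 = 1 (operand is 0)
((((¬p2 ∧ p2) ∧ p3) ∨ (¬p1 ⊃ p3)) ⊃ ¬((p1 ⊃ p3) ∧ (¬p1 ∧ ¬p2))): 1 ≤ 1, so result = 1
¬p1: Gödel ¬ of 0.81 = 0 (operand ≠ 0)
(((((¬p2 ∧ p2) ∧ p3) ∨ (¬p1 ⊃ p3)) ⊃ ¬((p1 ⊃ p3) ∧ (¬p1 ∧ ¬p2))) ∨ ¬p1) = max(1, 0) = 1

1.00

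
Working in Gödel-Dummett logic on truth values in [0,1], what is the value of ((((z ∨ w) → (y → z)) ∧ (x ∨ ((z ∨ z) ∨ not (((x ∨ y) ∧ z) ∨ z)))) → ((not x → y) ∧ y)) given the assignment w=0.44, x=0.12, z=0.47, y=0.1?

(z ∨ w) = max(0.47, 0.44) = 0.47
(y → z): 0.1 ≤ 0.47, so result = 1
((z ∨ w) → (y → z)): 0.47 ≤ 1, so result = 1
(z ∨ z) = max(0.47, 0.47) = 0.47
(x ∨ y) = max(0.12, 0.1) = 0.12
((x ∨ y) ∧ z) = min(0.12, 0.47) = 0.12
(((x ∨ y) ∧ z) ∨ z) = max(0.12, 0.47) = 0.47
not (((x ∨ y) ∧ z) ∨ z): Gödel ¬ of 0.47 = 0 (operand ≠ 0)
((z ∨ z) ∨ not (((x ∨ y) ∧ z) ∨ z)) = max(0.47, 0) = 0.47
(x ∨ ((z ∨ z) ∨ not (((x ∨ y) ∧ z) ∨ z))) = max(0.12, 0.47) = 0.47
(((z ∨ w) → (y → z)) ∧ (x ∨ ((z ∨ z) ∨ not (((x ∨ y) ∧ z) ∨ z)))) = min(1, 0.47) = 0.47
not x: Gödel ¬ of 0.12 = 0 (operand ≠ 0)
(not x → y): 0 ≤ 0.1, so result = 1
((not x → y) ∧ y) = min(1, 0.1) = 0.1
((((z ∨ w) → (y → z)) ∧ (x ∨ ((z ∨ z) ∨ not (((x ∨ y) ∧ z) ∨ z)))) → ((not x → y) ∧ y)): 0.47 > 0.1, so result = 0.1

0.10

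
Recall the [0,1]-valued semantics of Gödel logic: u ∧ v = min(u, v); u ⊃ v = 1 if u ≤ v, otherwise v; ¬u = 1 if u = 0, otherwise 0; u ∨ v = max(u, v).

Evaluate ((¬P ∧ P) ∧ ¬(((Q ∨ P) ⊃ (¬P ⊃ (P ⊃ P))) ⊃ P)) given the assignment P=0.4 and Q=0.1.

0.00

¬P: Gödel ¬ of 0.4 = 0 (operand ≠ 0)
(¬P ∧ P) = min(0, 0.4) = 0
(Q ∨ P) = max(0.1, 0.4) = 0.4
¬P: Gödel ¬ of 0.4 = 0 (operand ≠ 0)
(P ⊃ P): 0.4 ≤ 0.4, so result = 1
(¬P ⊃ (P ⊃ P)): 0 ≤ 1, so result = 1
((Q ∨ P) ⊃ (¬P ⊃ (P ⊃ P))): 0.4 ≤ 1, so result = 1
(((Q ∨ P) ⊃ (¬P ⊃ (P ⊃ P))) ⊃ P): 1 > 0.4, so result = 0.4
¬(((Q ∨ P) ⊃ (¬P ⊃ (P ⊃ P))) ⊃ P): Gödel ¬ of 0.4 = 0 (operand ≠ 0)
((¬P ∧ P) ∧ ¬(((Q ∨ P) ⊃ (¬P ⊃ (P ⊃ P))) ⊃ P)) = min(0, 0) = 0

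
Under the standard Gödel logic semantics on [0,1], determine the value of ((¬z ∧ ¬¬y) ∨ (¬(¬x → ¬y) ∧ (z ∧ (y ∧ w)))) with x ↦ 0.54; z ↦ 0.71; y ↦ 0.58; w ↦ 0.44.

¬z: Gödel ¬ of 0.71 = 0 (operand ≠ 0)
¬y: Gödel ¬ of 0.58 = 0 (operand ≠ 0)
¬¬y: Gödel ¬ of 0 = 1 (operand is 0)
(¬z ∧ ¬¬y) = min(0, 1) = 0
¬x: Gödel ¬ of 0.54 = 0 (operand ≠ 0)
¬y: Gödel ¬ of 0.58 = 0 (operand ≠ 0)
(¬x → ¬y): 0 ≤ 0, so result = 1
¬(¬x → ¬y): Gödel ¬ of 1 = 0 (operand ≠ 0)
(y ∧ w) = min(0.58, 0.44) = 0.44
(z ∧ (y ∧ w)) = min(0.71, 0.44) = 0.44
(¬(¬x → ¬y) ∧ (z ∧ (y ∧ w))) = min(0, 0.44) = 0
((¬z ∧ ¬¬y) ∨ (¬(¬x → ¬y) ∧ (z ∧ (y ∧ w)))) = max(0, 0) = 0

0.00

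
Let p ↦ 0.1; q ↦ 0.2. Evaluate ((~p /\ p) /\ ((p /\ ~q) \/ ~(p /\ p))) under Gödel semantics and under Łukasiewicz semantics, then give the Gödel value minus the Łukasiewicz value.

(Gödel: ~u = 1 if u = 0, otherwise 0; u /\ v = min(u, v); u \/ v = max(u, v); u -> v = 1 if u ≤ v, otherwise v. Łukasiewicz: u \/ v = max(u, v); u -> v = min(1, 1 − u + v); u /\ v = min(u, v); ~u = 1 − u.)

Gödel evaluation:
  ~p: Gödel ¬ of 0.1 = 0 (operand ≠ 0)
  (~p /\ p) = min(0, 0.1) = 0
  ~q: Gödel ¬ of 0.2 = 0 (operand ≠ 0)
  (p /\ ~q) = min(0.1, 0) = 0
  (p /\ p) = min(0.1, 0.1) = 0.1
  ~(p /\ p): Gödel ¬ of 0.1 = 0 (operand ≠ 0)
  ((p /\ ~q) \/ ~(p /\ p)) = max(0, 0) = 0
  ((~p /\ p) /\ ((p /\ ~q) \/ ~(p /\ p))) = min(0, 0) = 0
  Gödel value = 0
Łukasiewicz evaluation:
  ~p: Łukasiewicz ¬ gives 1 − 0.1 = 0.9
  (~p /\ p) = min(0.9, 0.1) = 0.1
  ~q: Łukasiewicz ¬ gives 1 − 0.2 = 0.8
  (p /\ ~q) = min(0.1, 0.8) = 0.1
  (p /\ p) = min(0.1, 0.1) = 0.1
  ~(p /\ p): Łukasiewicz ¬ gives 1 − 0.1 = 0.9
  ((p /\ ~q) \/ ~(p /\ p)) = max(0.1, 0.9) = 0.9
  ((~p /\ p) /\ ((p /\ ~q) \/ ~(p /\ p))) = min(0.1, 0.9) = 0.1
  Łukasiewicz value = 0.1
Difference: 0 − 0.1 = -0.10

-0.10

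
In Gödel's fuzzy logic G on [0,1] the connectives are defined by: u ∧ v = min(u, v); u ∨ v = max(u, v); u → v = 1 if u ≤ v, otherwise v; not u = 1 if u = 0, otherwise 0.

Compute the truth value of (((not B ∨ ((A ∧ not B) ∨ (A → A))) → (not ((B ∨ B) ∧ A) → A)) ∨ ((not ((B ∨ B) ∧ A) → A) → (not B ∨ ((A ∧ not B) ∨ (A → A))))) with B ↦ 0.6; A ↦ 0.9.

not B: Gödel ¬ of 0.6 = 0 (operand ≠ 0)
not B: Gödel ¬ of 0.6 = 0 (operand ≠ 0)
(A ∧ not B) = min(0.9, 0) = 0
(A → A): 0.9 ≤ 0.9, so result = 1
((A ∧ not B) ∨ (A → A)) = max(0, 1) = 1
(not B ∨ ((A ∧ not B) ∨ (A → A))) = max(0, 1) = 1
(B ∨ B) = max(0.6, 0.6) = 0.6
((B ∨ B) ∧ A) = min(0.6, 0.9) = 0.6
not ((B ∨ B) ∧ A): Gödel ¬ of 0.6 = 0 (operand ≠ 0)
(not ((B ∨ B) ∧ A) → A): 0 ≤ 0.9, so result = 1
((not B ∨ ((A ∧ not B) ∨ (A → A))) → (not ((B ∨ B) ∧ A) → A)): 1 ≤ 1, so result = 1
(B ∨ B) = max(0.6, 0.6) = 0.6
((B ∨ B) ∧ A) = min(0.6, 0.9) = 0.6
not ((B ∨ B) ∧ A): Gödel ¬ of 0.6 = 0 (operand ≠ 0)
(not ((B ∨ B) ∧ A) → A): 0 ≤ 0.9, so result = 1
not B: Gödel ¬ of 0.6 = 0 (operand ≠ 0)
not B: Gödel ¬ of 0.6 = 0 (operand ≠ 0)
(A ∧ not B) = min(0.9, 0) = 0
(A → A): 0.9 ≤ 0.9, so result = 1
((A ∧ not B) ∨ (A → A)) = max(0, 1) = 1
(not B ∨ ((A ∧ not B) ∨ (A → A))) = max(0, 1) = 1
((not ((B ∨ B) ∧ A) → A) → (not B ∨ ((A ∧ not B) ∨ (A → A)))): 1 ≤ 1, so result = 1
(((not B ∨ ((A ∧ not B) ∨ (A → A))) → (not ((B ∨ B) ∧ A) → A)) ∨ ((not ((B ∨ B) ∧ A) → A) → (not B ∨ ((A ∧ not B) ∨ (A → A))))) = max(1, 1) = 1

1.00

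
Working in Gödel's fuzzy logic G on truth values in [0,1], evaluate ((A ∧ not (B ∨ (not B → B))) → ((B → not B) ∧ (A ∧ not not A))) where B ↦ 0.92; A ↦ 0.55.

not B: Gödel ¬ of 0.92 = 0 (operand ≠ 0)
(not B → B): 0 ≤ 0.92, so result = 1
(B ∨ (not B → B)) = max(0.92, 1) = 1
not (B ∨ (not B → B)): Gödel ¬ of 1 = 0 (operand ≠ 0)
(A ∧ not (B ∨ (not B → B))) = min(0.55, 0) = 0
not B: Gödel ¬ of 0.92 = 0 (operand ≠ 0)
(B → not B): 0.92 > 0, so result = 0
not A: Gödel ¬ of 0.55 = 0 (operand ≠ 0)
not not A: Gödel ¬ of 0 = 1 (operand is 0)
(A ∧ not not A) = min(0.55, 1) = 0.55
((B → not B) ∧ (A ∧ not not A)) = min(0, 0.55) = 0
((A ∧ not (B ∨ (not B → B))) → ((B → not B) ∧ (A ∧ not not A))): 0 ≤ 0, so result = 1

1.00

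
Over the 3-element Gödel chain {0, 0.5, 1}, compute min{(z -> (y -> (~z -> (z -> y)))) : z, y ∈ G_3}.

Every assignment gives 1. For instance at z = 0, y = 0:
  ~z: Gödel ¬ of 0 = 1 (operand is 0)
  (z -> y): 0 ≤ 0, so result = 1
  (~z -> (z -> y)): 1 ≤ 1, so result = 1
  (y -> (~z -> (z -> y))): 0 ≤ 1, so result = 1
  (z -> (y -> (~z -> (z -> y)))): 0 ≤ 1, so result = 1
All 9 assignments give value 1 — the formula is a G_3-tautology.

1.00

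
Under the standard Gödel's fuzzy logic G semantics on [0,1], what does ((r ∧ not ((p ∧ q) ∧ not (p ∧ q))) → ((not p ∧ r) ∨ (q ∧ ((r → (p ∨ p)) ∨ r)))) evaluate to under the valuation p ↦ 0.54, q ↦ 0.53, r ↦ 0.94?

(p ∧ q) = min(0.54, 0.53) = 0.53
(p ∧ q) = min(0.54, 0.53) = 0.53
not (p ∧ q): Gödel ¬ of 0.53 = 0 (operand ≠ 0)
((p ∧ q) ∧ not (p ∧ q)) = min(0.53, 0) = 0
not ((p ∧ q) ∧ not (p ∧ q)): Gödel ¬ of 0 = 1 (operand is 0)
(r ∧ not ((p ∧ q) ∧ not (p ∧ q))) = min(0.94, 1) = 0.94
not p: Gödel ¬ of 0.54 = 0 (operand ≠ 0)
(not p ∧ r) = min(0, 0.94) = 0
(p ∨ p) = max(0.54, 0.54) = 0.54
(r → (p ∨ p)): 0.94 > 0.54, so result = 0.54
((r → (p ∨ p)) ∨ r) = max(0.54, 0.94) = 0.94
(q ∧ ((r → (p ∨ p)) ∨ r)) = min(0.53, 0.94) = 0.53
((not p ∧ r) ∨ (q ∧ ((r → (p ∨ p)) ∨ r))) = max(0, 0.53) = 0.53
((r ∧ not ((p ∧ q) ∧ not (p ∧ q))) → ((not p ∧ r) ∨ (q ∧ ((r → (p ∨ p)) ∨ r)))): 0.94 > 0.53, so result = 0.53

0.53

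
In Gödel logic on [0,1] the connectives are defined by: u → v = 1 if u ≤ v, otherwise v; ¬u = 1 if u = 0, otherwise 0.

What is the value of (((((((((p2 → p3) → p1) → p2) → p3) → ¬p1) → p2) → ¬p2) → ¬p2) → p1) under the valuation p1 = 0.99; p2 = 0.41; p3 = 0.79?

(p2 → p3): 0.41 ≤ 0.79, so result = 1
((p2 → p3) → p1): 1 > 0.99, so result = 0.99
(((p2 → p3) → p1) → p2): 0.99 > 0.41, so result = 0.41
((((p2 → p3) → p1) → p2) → p3): 0.41 ≤ 0.79, so result = 1
¬p1: Gödel ¬ of 0.99 = 0 (operand ≠ 0)
(((((p2 → p3) → p1) → p2) → p3) → ¬p1): 1 > 0, so result = 0
((((((p2 → p3) → p1) → p2) → p3) → ¬p1) → p2): 0 ≤ 0.41, so result = 1
¬p2: Gödel ¬ of 0.41 = 0 (operand ≠ 0)
(((((((p2 → p3) → p1) → p2) → p3) → ¬p1) → p2) → ¬p2): 1 > 0, so result = 0
¬p2: Gödel ¬ of 0.41 = 0 (operand ≠ 0)
((((((((p2 → p3) → p1) → p2) → p3) → ¬p1) → p2) → ¬p2) → ¬p2): 0 ≤ 0, so result = 1
(((((((((p2 → p3) → p1) → p2) → p3) → ¬p1) → p2) → ¬p2) → ¬p2) → p1): 1 > 0.99, so result = 0.99

0.99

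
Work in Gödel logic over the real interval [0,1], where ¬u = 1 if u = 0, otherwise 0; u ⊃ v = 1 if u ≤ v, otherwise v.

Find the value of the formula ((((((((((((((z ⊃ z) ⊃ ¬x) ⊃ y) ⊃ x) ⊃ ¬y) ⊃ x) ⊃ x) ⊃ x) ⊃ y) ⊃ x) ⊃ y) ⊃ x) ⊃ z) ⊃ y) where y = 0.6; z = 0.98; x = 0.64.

0.60

(z ⊃ z): 0.98 ≤ 0.98, so result = 1
¬x: Gödel ¬ of 0.64 = 0 (operand ≠ 0)
((z ⊃ z) ⊃ ¬x): 1 > 0, so result = 0
(((z ⊃ z) ⊃ ¬x) ⊃ y): 0 ≤ 0.6, so result = 1
((((z ⊃ z) ⊃ ¬x) ⊃ y) ⊃ x): 1 > 0.64, so result = 0.64
¬y: Gödel ¬ of 0.6 = 0 (operand ≠ 0)
(((((z ⊃ z) ⊃ ¬x) ⊃ y) ⊃ x) ⊃ ¬y): 0.64 > 0, so result = 0
((((((z ⊃ z) ⊃ ¬x) ⊃ y) ⊃ x) ⊃ ¬y) ⊃ x): 0 ≤ 0.64, so result = 1
(((((((z ⊃ z) ⊃ ¬x) ⊃ y) ⊃ x) ⊃ ¬y) ⊃ x) ⊃ x): 1 > 0.64, so result = 0.64
((((((((z ⊃ z) ⊃ ¬x) ⊃ y) ⊃ x) ⊃ ¬y) ⊃ x) ⊃ x) ⊃ x): 0.64 ≤ 0.64, so result = 1
(((((((((z ⊃ z) ⊃ ¬x) ⊃ y) ⊃ x) ⊃ ¬y) ⊃ x) ⊃ x) ⊃ x) ⊃ y): 1 > 0.6, so result = 0.6
((((((((((z ⊃ z) ⊃ ¬x) ⊃ y) ⊃ x) ⊃ ¬y) ⊃ x) ⊃ x) ⊃ x) ⊃ y) ⊃ x): 0.6 ≤ 0.64, so result = 1
(((((((((((z ⊃ z) ⊃ ¬x) ⊃ y) ⊃ x) ⊃ ¬y) ⊃ x) ⊃ x) ⊃ x) ⊃ y) ⊃ x) ⊃ y): 1 > 0.6, so result = 0.6
((((((((((((z ⊃ z) ⊃ ¬x) ⊃ y) ⊃ x) ⊃ ¬y) ⊃ x) ⊃ x) ⊃ x) ⊃ y) ⊃ x) ⊃ y) ⊃ x): 0.6 ≤ 0.64, so result = 1
(((((((((((((z ⊃ z) ⊃ ¬x) ⊃ y) ⊃ x) ⊃ ¬y) ⊃ x) ⊃ x) ⊃ x) ⊃ y) ⊃ x) ⊃ y) ⊃ x) ⊃ z): 1 > 0.98, so result = 0.98
((((((((((((((z ⊃ z) ⊃ ¬x) ⊃ y) ⊃ x) ⊃ ¬y) ⊃ x) ⊃ x) ⊃ x) ⊃ y) ⊃ x) ⊃ y) ⊃ x) ⊃ z) ⊃ y): 0.98 > 0.6, so result = 0.6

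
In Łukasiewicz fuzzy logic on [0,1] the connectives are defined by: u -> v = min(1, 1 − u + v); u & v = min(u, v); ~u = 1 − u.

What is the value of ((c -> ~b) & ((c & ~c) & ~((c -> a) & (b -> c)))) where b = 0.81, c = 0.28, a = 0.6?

0.28

~b: Łukasiewicz ¬ gives 1 − 0.81 = 0.19
(c -> ~b): min(1, 1 − 0.28 + 0.19) = 0.91
~c: Łukasiewicz ¬ gives 1 − 0.28 = 0.72
(c & ~c) = min(0.28, 0.72) = 0.28
(c -> a): min(1, 1 − 0.28 + 0.6) = 1
(b -> c): min(1, 1 − 0.81 + 0.28) = 0.47
((c -> a) & (b -> c)) = min(1, 0.47) = 0.47
~((c -> a) & (b -> c)): Łukasiewicz ¬ gives 1 − 0.47 = 0.53
((c & ~c) & ~((c -> a) & (b -> c))) = min(0.28, 0.53) = 0.28
((c -> ~b) & ((c & ~c) & ~((c -> a) & (b -> c)))) = min(0.91, 0.28) = 0.28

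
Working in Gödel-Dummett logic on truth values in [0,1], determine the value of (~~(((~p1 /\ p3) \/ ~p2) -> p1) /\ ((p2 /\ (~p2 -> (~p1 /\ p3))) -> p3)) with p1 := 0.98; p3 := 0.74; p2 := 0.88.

0.74

~p1: Gödel ¬ of 0.98 = 0 (operand ≠ 0)
(~p1 /\ p3) = min(0, 0.74) = 0
~p2: Gödel ¬ of 0.88 = 0 (operand ≠ 0)
((~p1 /\ p3) \/ ~p2) = max(0, 0) = 0
(((~p1 /\ p3) \/ ~p2) -> p1): 0 ≤ 0.98, so result = 1
~(((~p1 /\ p3) \/ ~p2) -> p1): Gödel ¬ of 1 = 0 (operand ≠ 0)
~~(((~p1 /\ p3) \/ ~p2) -> p1): Gödel ¬ of 0 = 1 (operand is 0)
~p2: Gödel ¬ of 0.88 = 0 (operand ≠ 0)
~p1: Gödel ¬ of 0.98 = 0 (operand ≠ 0)
(~p1 /\ p3) = min(0, 0.74) = 0
(~p2 -> (~p1 /\ p3)): 0 ≤ 0, so result = 1
(p2 /\ (~p2 -> (~p1 /\ p3))) = min(0.88, 1) = 0.88
((p2 /\ (~p2 -> (~p1 /\ p3))) -> p3): 0.88 > 0.74, so result = 0.74
(~~(((~p1 /\ p3) \/ ~p2) -> p1) /\ ((p2 /\ (~p2 -> (~p1 /\ p3))) -> p3)) = min(1, 0.74) = 0.74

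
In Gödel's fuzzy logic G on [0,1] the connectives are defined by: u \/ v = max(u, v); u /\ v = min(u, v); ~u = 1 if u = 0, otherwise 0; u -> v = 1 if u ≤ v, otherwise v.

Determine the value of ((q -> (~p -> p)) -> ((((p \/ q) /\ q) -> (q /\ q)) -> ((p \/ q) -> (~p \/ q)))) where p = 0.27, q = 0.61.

1.00

~p: Gödel ¬ of 0.27 = 0 (operand ≠ 0)
(~p -> p): 0 ≤ 0.27, so result = 1
(q -> (~p -> p)): 0.61 ≤ 1, so result = 1
(p \/ q) = max(0.27, 0.61) = 0.61
((p \/ q) /\ q) = min(0.61, 0.61) = 0.61
(q /\ q) = min(0.61, 0.61) = 0.61
(((p \/ q) /\ q) -> (q /\ q)): 0.61 ≤ 0.61, so result = 1
(p \/ q) = max(0.27, 0.61) = 0.61
~p: Gödel ¬ of 0.27 = 0 (operand ≠ 0)
(~p \/ q) = max(0, 0.61) = 0.61
((p \/ q) -> (~p \/ q)): 0.61 ≤ 0.61, so result = 1
((((p \/ q) /\ q) -> (q /\ q)) -> ((p \/ q) -> (~p \/ q))): 1 ≤ 1, so result = 1
((q -> (~p -> p)) -> ((((p \/ q) /\ q) -> (q /\ q)) -> ((p \/ q) -> (~p \/ q)))): 1 ≤ 1, so result = 1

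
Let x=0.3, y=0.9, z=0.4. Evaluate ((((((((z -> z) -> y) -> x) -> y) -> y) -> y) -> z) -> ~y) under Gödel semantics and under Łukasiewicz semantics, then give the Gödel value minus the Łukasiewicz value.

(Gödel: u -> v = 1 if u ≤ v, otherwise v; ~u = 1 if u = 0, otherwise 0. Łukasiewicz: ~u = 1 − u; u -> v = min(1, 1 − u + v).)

Gödel evaluation:
  (z -> z): 0.4 ≤ 0.4, so result = 1
  ((z -> z) -> y): 1 > 0.9, so result = 0.9
  (((z -> z) -> y) -> x): 0.9 > 0.3, so result = 0.3
  ((((z -> z) -> y) -> x) -> y): 0.3 ≤ 0.9, so result = 1
  (((((z -> z) -> y) -> x) -> y) -> y): 1 > 0.9, so result = 0.9
  ((((((z -> z) -> y) -> x) -> y) -> y) -> y): 0.9 ≤ 0.9, so result = 1
  (((((((z -> z) -> y) -> x) -> y) -> y) -> y) -> z): 1 > 0.4, so result = 0.4
  ~y: Gödel ¬ of 0.9 = 0 (operand ≠ 0)
  ((((((((z -> z) -> y) -> x) -> y) -> y) -> y) -> z) -> ~y): 0.4 > 0, so result = 0
  Gödel value = 0
Łukasiewicz evaluation:
  (z -> z): min(1, 1 − 0.4 + 0.4) = 1
  ((z -> z) -> y): min(1, 1 − 1 + 0.9) = 0.9
  (((z -> z) -> y) -> x): min(1, 1 − 0.9 + 0.3) = 0.4
  ((((z -> z) -> y) -> x) -> y): min(1, 1 − 0.4 + 0.9) = 1
  (((((z -> z) -> y) -> x) -> y) -> y): min(1, 1 − 1 + 0.9) = 0.9
  ((((((z -> z) -> y) -> x) -> y) -> y) -> y): min(1, 1 − 0.9 + 0.9) = 1
  (((((((z -> z) -> y) -> x) -> y) -> y) -> y) -> z): min(1, 1 − 1 + 0.4) = 0.4
  ~y: Łukasiewicz ¬ gives 1 − 0.9 = 0.1
  ((((((((z -> z) -> y) -> x) -> y) -> y) -> y) -> z) -> ~y): min(1, 1 − 0.4 + 0.1) = 0.7
  Łukasiewicz value = 0.7
Difference: 0 − 0.7 = -0.70

-0.70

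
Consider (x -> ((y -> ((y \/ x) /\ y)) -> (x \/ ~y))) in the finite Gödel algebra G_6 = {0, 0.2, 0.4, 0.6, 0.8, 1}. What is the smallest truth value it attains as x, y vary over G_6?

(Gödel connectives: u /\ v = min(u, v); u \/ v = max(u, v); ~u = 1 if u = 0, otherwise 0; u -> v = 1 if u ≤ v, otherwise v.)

Every assignment gives 1. For instance at x = 0, y = 0:
  (y \/ x) = max(0, 0) = 0
  ((y \/ x) /\ y) = min(0, 0) = 0
  (y -> ((y \/ x) /\ y)): 0 ≤ 0, so result = 1
  ~y: Gödel ¬ of 0 = 1 (operand is 0)
  (x \/ ~y) = max(0, 1) = 1
  ((y -> ((y \/ x) /\ y)) -> (x \/ ~y)): 1 ≤ 1, so result = 1
  (x -> ((y -> ((y \/ x) /\ y)) -> (x \/ ~y))): 0 ≤ 1, so result = 1
All 36 assignments give value 1 — the formula is a G_6-tautology.

1.00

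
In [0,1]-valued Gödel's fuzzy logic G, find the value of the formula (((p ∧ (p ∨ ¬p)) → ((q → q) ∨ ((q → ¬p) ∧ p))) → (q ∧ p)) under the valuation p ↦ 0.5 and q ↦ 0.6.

¬p: Gödel ¬ of 0.5 = 0 (operand ≠ 0)
(p ∨ ¬p) = max(0.5, 0) = 0.5
(p ∧ (p ∨ ¬p)) = min(0.5, 0.5) = 0.5
(q → q): 0.6 ≤ 0.6, so result = 1
¬p: Gödel ¬ of 0.5 = 0 (operand ≠ 0)
(q → ¬p): 0.6 > 0, so result = 0
((q → ¬p) ∧ p) = min(0, 0.5) = 0
((q → q) ∨ ((q → ¬p) ∧ p)) = max(1, 0) = 1
((p ∧ (p ∨ ¬p)) → ((q → q) ∨ ((q → ¬p) ∧ p))): 0.5 ≤ 1, so result = 1
(q ∧ p) = min(0.6, 0.5) = 0.5
(((p ∧ (p ∨ ¬p)) → ((q → q) ∨ ((q → ¬p) ∧ p))) → (q ∧ p)): 1 > 0.5, so result = 0.5

0.50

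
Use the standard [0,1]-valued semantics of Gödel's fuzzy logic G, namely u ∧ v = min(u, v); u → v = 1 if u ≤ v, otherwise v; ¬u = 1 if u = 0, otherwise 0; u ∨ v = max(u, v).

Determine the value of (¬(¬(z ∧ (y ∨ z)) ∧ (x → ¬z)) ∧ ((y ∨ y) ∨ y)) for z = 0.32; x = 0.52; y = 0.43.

(y ∨ z) = max(0.43, 0.32) = 0.43
(z ∧ (y ∨ z)) = min(0.32, 0.43) = 0.32
¬(z ∧ (y ∨ z)): Gödel ¬ of 0.32 = 0 (operand ≠ 0)
¬z: Gödel ¬ of 0.32 = 0 (operand ≠ 0)
(x → ¬z): 0.52 > 0, so result = 0
(¬(z ∧ (y ∨ z)) ∧ (x → ¬z)) = min(0, 0) = 0
¬(¬(z ∧ (y ∨ z)) ∧ (x → ¬z)): Gödel ¬ of 0 = 1 (operand is 0)
(y ∨ y) = max(0.43, 0.43) = 0.43
((y ∨ y) ∨ y) = max(0.43, 0.43) = 0.43
(¬(¬(z ∧ (y ∨ z)) ∧ (x → ¬z)) ∧ ((y ∨ y) ∨ y)) = min(1, 0.43) = 0.43

0.43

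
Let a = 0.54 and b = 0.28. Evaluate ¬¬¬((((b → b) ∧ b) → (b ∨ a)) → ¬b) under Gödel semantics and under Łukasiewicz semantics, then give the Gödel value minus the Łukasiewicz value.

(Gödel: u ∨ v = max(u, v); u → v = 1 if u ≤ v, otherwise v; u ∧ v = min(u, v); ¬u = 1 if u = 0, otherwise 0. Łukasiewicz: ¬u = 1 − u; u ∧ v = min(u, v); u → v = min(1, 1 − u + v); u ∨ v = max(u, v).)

0.72

Gödel evaluation:
  (b → b): 0.28 ≤ 0.28, so result = 1
  ((b → b) ∧ b) = min(1, 0.28) = 0.28
  (b ∨ a) = max(0.28, 0.54) = 0.54
  (((b → b) ∧ b) → (b ∨ a)): 0.28 ≤ 0.54, so result = 1
  ¬b: Gödel ¬ of 0.28 = 0 (operand ≠ 0)
  ((((b → b) ∧ b) → (b ∨ a)) → ¬b): 1 > 0, so result = 0
  ¬((((b → b) ∧ b) → (b ∨ a)) → ¬b): Gödel ¬ of 0 = 1 (operand is 0)
  ¬¬((((b → b) ∧ b) → (b ∨ a)) → ¬b): Gödel ¬ of 1 = 0 (operand ≠ 0)
  ¬¬¬((((b → b) ∧ b) → (b ∨ a)) → ¬b): Gödel ¬ of 0 = 1 (operand is 0)
  Gödel value = 1
Łukasiewicz evaluation:
  (b → b): min(1, 1 − 0.28 + 0.28) = 1
  ((b → b) ∧ b) = min(1, 0.28) = 0.28
  (b ∨ a) = max(0.28, 0.54) = 0.54
  (((b → b) ∧ b) → (b ∨ a)): min(1, 1 − 0.28 + 0.54) = 1
  ¬b: Łukasiewicz ¬ gives 1 − 0.28 = 0.72
  ((((b → b) ∧ b) → (b ∨ a)) → ¬b): min(1, 1 − 1 + 0.72) = 0.72
  ¬((((b → b) ∧ b) → (b ∨ a)) → ¬b): Łukasiewicz ¬ gives 1 − 0.72 = 0.28
  ¬¬((((b → b) ∧ b) → (b ∨ a)) → ¬b): Łukasiewicz ¬ gives 1 − 0.28 = 0.72
  ¬¬¬((((b → b) ∧ b) → (b ∨ a)) → ¬b): Łukasiewicz ¬ gives 1 − 0.72 = 0.28
  Łukasiewicz value = 0.28
Difference: 1 − 0.28 = 0.72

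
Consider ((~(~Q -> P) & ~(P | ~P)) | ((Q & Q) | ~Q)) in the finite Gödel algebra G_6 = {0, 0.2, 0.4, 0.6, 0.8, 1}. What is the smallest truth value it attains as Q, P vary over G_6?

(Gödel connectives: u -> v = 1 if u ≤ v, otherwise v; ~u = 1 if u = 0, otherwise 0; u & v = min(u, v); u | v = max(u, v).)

0.20

The minimum is attained at Q = 0.2, P = 0:
  ~Q: Gödel ¬ of 0.2 = 0 (operand ≠ 0)
  (~Q -> P): 0 ≤ 0, so result = 1
  ~(~Q -> P): Gödel ¬ of 1 = 0 (operand ≠ 0)
  ~P: Gödel ¬ of 0 = 1 (operand is 0)
  (P | ~P) = max(0, 1) = 1
  ~(P | ~P): Gödel ¬ of 1 = 0 (operand ≠ 0)
  (~(~Q -> P) & ~(P | ~P)) = min(0, 0) = 0
  (Q & Q) = min(0.2, 0.2) = 0.2
  ~Q: Gödel ¬ of 0.2 = 0 (operand ≠ 0)
  ((Q & Q) | ~Q) = max(0.2, 0) = 0.2
  ((~(~Q -> P) & ~(P | ~P)) | ((Q & Q) | ~Q)) = max(0, 0.2) = 0.2
Checking all 36 assignments confirms none give a value below 0.20.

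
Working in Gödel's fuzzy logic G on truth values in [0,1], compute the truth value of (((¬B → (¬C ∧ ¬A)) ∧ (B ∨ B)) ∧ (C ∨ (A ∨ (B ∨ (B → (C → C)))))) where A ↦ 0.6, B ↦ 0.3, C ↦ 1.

0.30

¬B: Gödel ¬ of 0.3 = 0 (operand ≠ 0)
¬C: Gödel ¬ of 1 = 0 (operand ≠ 0)
¬A: Gödel ¬ of 0.6 = 0 (operand ≠ 0)
(¬C ∧ ¬A) = min(0, 0) = 0
(¬B → (¬C ∧ ¬A)): 0 ≤ 0, so result = 1
(B ∨ B) = max(0.3, 0.3) = 0.3
((¬B → (¬C ∧ ¬A)) ∧ (B ∨ B)) = min(1, 0.3) = 0.3
(C → C): 1 ≤ 1, so result = 1
(B → (C → C)): 0.3 ≤ 1, so result = 1
(B ∨ (B → (C → C))) = max(0.3, 1) = 1
(A ∨ (B ∨ (B → (C → C)))) = max(0.6, 1) = 1
(C ∨ (A ∨ (B ∨ (B → (C → C))))) = max(1, 1) = 1
(((¬B → (¬C ∧ ¬A)) ∧ (B ∨ B)) ∧ (C ∨ (A ∨ (B ∨ (B → (C → C)))))) = min(0.3, 1) = 0.3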